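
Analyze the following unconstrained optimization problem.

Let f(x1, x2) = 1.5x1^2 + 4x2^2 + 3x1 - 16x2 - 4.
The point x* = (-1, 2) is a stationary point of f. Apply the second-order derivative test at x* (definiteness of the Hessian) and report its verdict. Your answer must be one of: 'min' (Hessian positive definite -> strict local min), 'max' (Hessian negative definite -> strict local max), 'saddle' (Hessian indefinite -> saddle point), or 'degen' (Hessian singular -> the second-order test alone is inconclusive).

Compute the Hessian H = grad^2 f:
  H = [[3, 0], [0, 8]]
Verify stationarity: grad f(x*) = H x* + g = (0, 0).
Eigenvalues of H: 3, 8.
Both eigenvalues > 0, so H is positive definite -> x* is a strict local min.

min


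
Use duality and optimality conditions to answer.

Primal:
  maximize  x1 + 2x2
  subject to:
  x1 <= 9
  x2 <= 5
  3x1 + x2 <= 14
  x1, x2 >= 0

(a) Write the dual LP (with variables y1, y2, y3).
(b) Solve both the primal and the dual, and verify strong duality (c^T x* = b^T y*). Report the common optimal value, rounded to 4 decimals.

The standard primal-dual pair for 'max c^T x s.t. A x <= b, x >= 0' is:
  Dual:  min b^T y  s.t.  A^T y >= c,  y >= 0.

So the dual LP is:
  minimize  9y1 + 5y2 + 14y3
  subject to:
    y1 + 3y3 >= 1
    y2 + y3 >= 2
    y1, y2, y3 >= 0

Solving the primal: x* = (3, 5).
  primal value c^T x* = 13.
Solving the dual: y* = (0, 1.6667, 0.3333).
  dual value b^T y* = 13.
Strong duality: c^T x* = b^T y*. Confirmed.

13


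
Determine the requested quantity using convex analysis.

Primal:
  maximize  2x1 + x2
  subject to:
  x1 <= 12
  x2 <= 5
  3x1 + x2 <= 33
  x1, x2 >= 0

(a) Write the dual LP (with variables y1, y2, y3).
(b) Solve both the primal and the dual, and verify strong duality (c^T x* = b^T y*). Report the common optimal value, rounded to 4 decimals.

The standard primal-dual pair for 'max c^T x s.t. A x <= b, x >= 0' is:
  Dual:  min b^T y  s.t.  A^T y >= c,  y >= 0.

So the dual LP is:
  minimize  12y1 + 5y2 + 33y3
  subject to:
    y1 + 3y3 >= 2
    y2 + y3 >= 1
    y1, y2, y3 >= 0

Solving the primal: x* = (9.3333, 5).
  primal value c^T x* = 23.6667.
Solving the dual: y* = (0, 0.3333, 0.6667).
  dual value b^T y* = 23.6667.
Strong duality: c^T x* = b^T y*. Confirmed.

23.6667


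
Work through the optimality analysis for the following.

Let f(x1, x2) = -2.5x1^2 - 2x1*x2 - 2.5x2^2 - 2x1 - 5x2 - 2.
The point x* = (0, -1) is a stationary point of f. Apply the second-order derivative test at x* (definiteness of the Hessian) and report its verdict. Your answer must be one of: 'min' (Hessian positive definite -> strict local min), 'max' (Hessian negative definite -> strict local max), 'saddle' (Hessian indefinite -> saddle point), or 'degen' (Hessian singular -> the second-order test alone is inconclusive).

Compute the Hessian H = grad^2 f:
  H = [[-5, -2], [-2, -5]]
Verify stationarity: grad f(x*) = H x* + g = (0, 0).
Eigenvalues of H: -7, -3.
Both eigenvalues < 0, so H is negative definite -> x* is a strict local max.

max


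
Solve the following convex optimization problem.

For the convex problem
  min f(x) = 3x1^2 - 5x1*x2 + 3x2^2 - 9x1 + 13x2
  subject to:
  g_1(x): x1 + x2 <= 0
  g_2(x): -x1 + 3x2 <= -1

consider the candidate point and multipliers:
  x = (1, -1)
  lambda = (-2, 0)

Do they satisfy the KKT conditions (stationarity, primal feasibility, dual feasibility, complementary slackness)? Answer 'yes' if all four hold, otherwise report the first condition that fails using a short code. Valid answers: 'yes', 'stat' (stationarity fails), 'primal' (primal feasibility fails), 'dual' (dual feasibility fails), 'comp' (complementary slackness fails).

Gradient of f: grad f(x) = Q x + c = (2, 2)
Constraint values g_i(x) = a_i^T x - b_i:
  g_1((1, -1)) = 0
  g_2((1, -1)) = -3
Stationarity residual: grad f(x) + sum_i lambda_i a_i = (0, 0)
  -> stationarity OK
Primal feasibility (all g_i <= 0): OK
Dual feasibility (all lambda_i >= 0): FAILS
Complementary slackness (lambda_i * g_i(x) = 0 for all i): OK

Verdict: the first failing condition is dual_feasibility -> dual.

dual


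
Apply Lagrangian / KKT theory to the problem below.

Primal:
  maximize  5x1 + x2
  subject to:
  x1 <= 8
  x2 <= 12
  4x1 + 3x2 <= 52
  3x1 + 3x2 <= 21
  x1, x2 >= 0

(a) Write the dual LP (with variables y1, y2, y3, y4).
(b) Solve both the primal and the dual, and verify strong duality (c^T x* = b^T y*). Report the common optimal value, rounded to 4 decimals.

The standard primal-dual pair for 'max c^T x s.t. A x <= b, x >= 0' is:
  Dual:  min b^T y  s.t.  A^T y >= c,  y >= 0.

So the dual LP is:
  minimize  8y1 + 12y2 + 52y3 + 21y4
  subject to:
    y1 + 4y3 + 3y4 >= 5
    y2 + 3y3 + 3y4 >= 1
    y1, y2, y3, y4 >= 0

Solving the primal: x* = (7, 0).
  primal value c^T x* = 35.
Solving the dual: y* = (0, 0, 0, 1.6667).
  dual value b^T y* = 35.
Strong duality: c^T x* = b^T y*. Confirmed.

35


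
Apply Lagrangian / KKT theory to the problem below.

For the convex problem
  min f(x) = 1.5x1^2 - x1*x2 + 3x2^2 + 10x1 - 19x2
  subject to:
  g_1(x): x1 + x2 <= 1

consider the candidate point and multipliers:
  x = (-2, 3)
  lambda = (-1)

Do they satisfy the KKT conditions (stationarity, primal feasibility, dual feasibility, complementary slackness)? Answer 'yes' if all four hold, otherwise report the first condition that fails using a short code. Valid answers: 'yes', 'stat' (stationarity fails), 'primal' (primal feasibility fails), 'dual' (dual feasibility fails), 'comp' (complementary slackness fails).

Gradient of f: grad f(x) = Q x + c = (1, 1)
Constraint values g_i(x) = a_i^T x - b_i:
  g_1((-2, 3)) = 0
Stationarity residual: grad f(x) + sum_i lambda_i a_i = (0, 0)
  -> stationarity OK
Primal feasibility (all g_i <= 0): OK
Dual feasibility (all lambda_i >= 0): FAILS
Complementary slackness (lambda_i * g_i(x) = 0 for all i): OK

Verdict: the first failing condition is dual_feasibility -> dual.

dual


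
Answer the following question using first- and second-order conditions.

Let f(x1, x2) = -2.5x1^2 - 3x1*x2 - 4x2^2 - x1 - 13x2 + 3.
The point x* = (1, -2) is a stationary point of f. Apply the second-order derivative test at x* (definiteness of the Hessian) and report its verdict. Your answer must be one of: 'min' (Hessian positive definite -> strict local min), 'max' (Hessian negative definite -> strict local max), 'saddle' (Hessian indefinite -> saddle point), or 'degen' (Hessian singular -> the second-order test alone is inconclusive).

Compute the Hessian H = grad^2 f:
  H = [[-5, -3], [-3, -8]]
Verify stationarity: grad f(x*) = H x* + g = (0, 0).
Eigenvalues of H: -9.8541, -3.1459.
Both eigenvalues < 0, so H is negative definite -> x* is a strict local max.

max


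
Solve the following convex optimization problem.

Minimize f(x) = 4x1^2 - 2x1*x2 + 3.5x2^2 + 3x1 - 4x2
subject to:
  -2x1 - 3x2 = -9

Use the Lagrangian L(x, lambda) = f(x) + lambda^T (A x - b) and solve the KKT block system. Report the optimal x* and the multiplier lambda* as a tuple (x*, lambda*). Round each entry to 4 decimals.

Form the Lagrangian:
  L(x, lambda) = (1/2) x^T Q x + c^T x + lambda^T (A x - b)
Stationarity (grad_x L = 0): Q x + c + A^T lambda = 0.
Primal feasibility: A x = b.

This gives the KKT block system:
  [ Q   A^T ] [ x     ]   [-c ]
  [ A    0  ] [ lambda ] = [ b ]

Solving the linear system:
  x*      = (1.0403, 2.3065)
  lambda* = (3.3548)
  f(x*)   = 12.0444

x* = (1.0403, 2.3065), lambda* = (3.3548)


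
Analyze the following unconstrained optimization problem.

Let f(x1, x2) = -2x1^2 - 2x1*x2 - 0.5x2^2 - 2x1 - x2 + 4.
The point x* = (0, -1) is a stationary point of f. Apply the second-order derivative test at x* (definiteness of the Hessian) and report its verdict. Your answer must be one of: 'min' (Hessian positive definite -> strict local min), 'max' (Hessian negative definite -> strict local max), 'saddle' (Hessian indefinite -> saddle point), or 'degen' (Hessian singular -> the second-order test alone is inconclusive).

Compute the Hessian H = grad^2 f:
  H = [[-4, -2], [-2, -1]]
Verify stationarity: grad f(x*) = H x* + g = (0, 0).
Eigenvalues of H: -5, 0.
H has a zero eigenvalue (singular; negative semidefinite but not definite), so H is neither positive definite, negative definite, nor indefinite. The second-order test alone is inconclusive -> degen.
(Indeed, f is constant along the null direction of H through x*, so x* is not a strict local extremum.)

degen


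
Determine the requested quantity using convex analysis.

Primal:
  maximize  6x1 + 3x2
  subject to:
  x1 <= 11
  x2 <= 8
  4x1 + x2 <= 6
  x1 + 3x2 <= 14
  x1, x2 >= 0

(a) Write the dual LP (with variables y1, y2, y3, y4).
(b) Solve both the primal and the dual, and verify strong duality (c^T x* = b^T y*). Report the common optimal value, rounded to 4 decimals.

The standard primal-dual pair for 'max c^T x s.t. A x <= b, x >= 0' is:
  Dual:  min b^T y  s.t.  A^T y >= c,  y >= 0.

So the dual LP is:
  minimize  11y1 + 8y2 + 6y3 + 14y4
  subject to:
    y1 + 4y3 + y4 >= 6
    y2 + y3 + 3y4 >= 3
    y1, y2, y3, y4 >= 0

Solving the primal: x* = (0.3636, 4.5455).
  primal value c^T x* = 15.8182.
Solving the dual: y* = (0, 0, 1.3636, 0.5455).
  dual value b^T y* = 15.8182.
Strong duality: c^T x* = b^T y*. Confirmed.

15.8182


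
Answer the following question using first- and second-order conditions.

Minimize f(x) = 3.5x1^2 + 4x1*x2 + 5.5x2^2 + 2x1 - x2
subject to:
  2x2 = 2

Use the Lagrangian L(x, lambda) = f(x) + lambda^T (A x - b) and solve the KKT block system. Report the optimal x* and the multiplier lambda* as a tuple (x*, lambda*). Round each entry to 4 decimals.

Form the Lagrangian:
  L(x, lambda) = (1/2) x^T Q x + c^T x + lambda^T (A x - b)
Stationarity (grad_x L = 0): Q x + c + A^T lambda = 0.
Primal feasibility: A x = b.

This gives the KKT block system:
  [ Q   A^T ] [ x     ]   [-c ]
  [ A    0  ] [ lambda ] = [ b ]

Solving the linear system:
  x*      = (-0.8571, 1)
  lambda* = (-3.2857)
  f(x*)   = 1.9286

x* = (-0.8571, 1), lambda* = (-3.2857)


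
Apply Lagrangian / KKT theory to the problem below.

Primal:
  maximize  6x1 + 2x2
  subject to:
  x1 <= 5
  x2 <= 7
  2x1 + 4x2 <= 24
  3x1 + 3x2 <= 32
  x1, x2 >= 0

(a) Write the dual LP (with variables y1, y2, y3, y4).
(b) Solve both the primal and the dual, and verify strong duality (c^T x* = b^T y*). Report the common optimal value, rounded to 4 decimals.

The standard primal-dual pair for 'max c^T x s.t. A x <= b, x >= 0' is:
  Dual:  min b^T y  s.t.  A^T y >= c,  y >= 0.

So the dual LP is:
  minimize  5y1 + 7y2 + 24y3 + 32y4
  subject to:
    y1 + 2y3 + 3y4 >= 6
    y2 + 4y3 + 3y4 >= 2
    y1, y2, y3, y4 >= 0

Solving the primal: x* = (5, 3.5).
  primal value c^T x* = 37.
Solving the dual: y* = (5, 0, 0.5, 0).
  dual value b^T y* = 37.
Strong duality: c^T x* = b^T y*. Confirmed.

37


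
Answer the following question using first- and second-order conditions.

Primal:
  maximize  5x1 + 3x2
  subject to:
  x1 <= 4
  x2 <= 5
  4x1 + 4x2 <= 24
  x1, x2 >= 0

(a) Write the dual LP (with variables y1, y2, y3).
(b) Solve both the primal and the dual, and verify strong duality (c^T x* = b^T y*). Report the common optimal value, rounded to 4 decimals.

The standard primal-dual pair for 'max c^T x s.t. A x <= b, x >= 0' is:
  Dual:  min b^T y  s.t.  A^T y >= c,  y >= 0.

So the dual LP is:
  minimize  4y1 + 5y2 + 24y3
  subject to:
    y1 + 4y3 >= 5
    y2 + 4y3 >= 3
    y1, y2, y3 >= 0

Solving the primal: x* = (4, 2).
  primal value c^T x* = 26.
Solving the dual: y* = (2, 0, 0.75).
  dual value b^T y* = 26.
Strong duality: c^T x* = b^T y*. Confirmed.

26


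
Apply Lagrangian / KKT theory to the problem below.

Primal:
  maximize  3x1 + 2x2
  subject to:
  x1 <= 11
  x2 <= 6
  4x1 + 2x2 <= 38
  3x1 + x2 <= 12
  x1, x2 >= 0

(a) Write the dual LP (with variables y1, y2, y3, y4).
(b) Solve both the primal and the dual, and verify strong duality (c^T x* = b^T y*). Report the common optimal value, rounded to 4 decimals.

The standard primal-dual pair for 'max c^T x s.t. A x <= b, x >= 0' is:
  Dual:  min b^T y  s.t.  A^T y >= c,  y >= 0.

So the dual LP is:
  minimize  11y1 + 6y2 + 38y3 + 12y4
  subject to:
    y1 + 4y3 + 3y4 >= 3
    y2 + 2y3 + y4 >= 2
    y1, y2, y3, y4 >= 0

Solving the primal: x* = (2, 6).
  primal value c^T x* = 18.
Solving the dual: y* = (0, 1, 0, 1).
  dual value b^T y* = 18.
Strong duality: c^T x* = b^T y*. Confirmed.

18


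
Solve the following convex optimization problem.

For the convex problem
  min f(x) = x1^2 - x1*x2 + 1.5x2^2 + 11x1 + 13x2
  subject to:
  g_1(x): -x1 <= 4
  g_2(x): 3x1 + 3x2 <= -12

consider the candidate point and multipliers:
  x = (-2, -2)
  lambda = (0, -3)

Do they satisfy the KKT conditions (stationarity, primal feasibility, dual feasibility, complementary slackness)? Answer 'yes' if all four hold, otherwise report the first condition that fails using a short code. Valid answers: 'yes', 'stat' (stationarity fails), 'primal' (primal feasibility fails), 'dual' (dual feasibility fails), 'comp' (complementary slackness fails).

Gradient of f: grad f(x) = Q x + c = (9, 9)
Constraint values g_i(x) = a_i^T x - b_i:
  g_1((-2, -2)) = -2
  g_2((-2, -2)) = 0
Stationarity residual: grad f(x) + sum_i lambda_i a_i = (0, 0)
  -> stationarity OK
Primal feasibility (all g_i <= 0): OK
Dual feasibility (all lambda_i >= 0): FAILS
Complementary slackness (lambda_i * g_i(x) = 0 for all i): OK

Verdict: the first failing condition is dual_feasibility -> dual.

dual


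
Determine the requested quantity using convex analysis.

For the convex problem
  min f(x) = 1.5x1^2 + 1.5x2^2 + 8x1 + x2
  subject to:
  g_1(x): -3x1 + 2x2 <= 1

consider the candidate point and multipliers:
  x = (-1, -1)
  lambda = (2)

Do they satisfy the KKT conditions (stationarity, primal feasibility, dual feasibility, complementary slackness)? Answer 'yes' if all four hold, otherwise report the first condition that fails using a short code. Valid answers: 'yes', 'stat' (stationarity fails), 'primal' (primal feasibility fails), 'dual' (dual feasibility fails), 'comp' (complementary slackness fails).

Gradient of f: grad f(x) = Q x + c = (5, -2)
Constraint values g_i(x) = a_i^T x - b_i:
  g_1((-1, -1)) = 0
Stationarity residual: grad f(x) + sum_i lambda_i a_i = (-1, 2)
  -> stationarity FAILS
Primal feasibility (all g_i <= 0): OK
Dual feasibility (all lambda_i >= 0): OK
Complementary slackness (lambda_i * g_i(x) = 0 for all i): OK

Verdict: the first failing condition is stationarity -> stat.

stat


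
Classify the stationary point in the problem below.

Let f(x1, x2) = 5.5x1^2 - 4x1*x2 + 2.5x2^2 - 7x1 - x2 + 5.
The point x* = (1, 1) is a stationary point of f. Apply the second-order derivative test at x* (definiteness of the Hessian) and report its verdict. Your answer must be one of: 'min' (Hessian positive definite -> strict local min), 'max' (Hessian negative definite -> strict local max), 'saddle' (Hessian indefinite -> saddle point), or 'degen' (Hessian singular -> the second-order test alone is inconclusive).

Compute the Hessian H = grad^2 f:
  H = [[11, -4], [-4, 5]]
Verify stationarity: grad f(x*) = H x* + g = (0, 0).
Eigenvalues of H: 3, 13.
Both eigenvalues > 0, so H is positive definite -> x* is a strict local min.

min


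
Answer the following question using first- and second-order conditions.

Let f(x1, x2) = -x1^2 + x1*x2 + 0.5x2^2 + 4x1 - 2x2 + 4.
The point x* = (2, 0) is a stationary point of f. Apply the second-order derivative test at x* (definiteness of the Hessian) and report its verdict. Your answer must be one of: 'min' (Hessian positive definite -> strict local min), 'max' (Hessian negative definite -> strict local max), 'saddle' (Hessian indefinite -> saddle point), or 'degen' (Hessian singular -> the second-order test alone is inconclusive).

Compute the Hessian H = grad^2 f:
  H = [[-2, 1], [1, 1]]
Verify stationarity: grad f(x*) = H x* + g = (0, 0).
Eigenvalues of H: -2.3028, 1.3028.
Eigenvalues have mixed signs, so H is indefinite -> x* is a saddle point.

saddle


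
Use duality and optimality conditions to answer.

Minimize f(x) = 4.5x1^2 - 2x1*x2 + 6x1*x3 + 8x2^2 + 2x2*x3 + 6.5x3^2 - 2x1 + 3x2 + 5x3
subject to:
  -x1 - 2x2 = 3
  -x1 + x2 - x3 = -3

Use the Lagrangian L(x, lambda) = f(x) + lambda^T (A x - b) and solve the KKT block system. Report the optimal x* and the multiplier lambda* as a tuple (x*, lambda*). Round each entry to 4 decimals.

Form the Lagrangian:
  L(x, lambda) = (1/2) x^T Q x + c^T x + lambda^T (A x - b)
Stationarity (grad_x L = 0): Q x + c + A^T lambda = 0.
Primal feasibility: A x = b.

This gives the KKT block system:
  [ Q   A^T ] [ x     ]   [-c ]
  [ A    0  ] [ lambda ] = [ b ]

Solving the linear system:
  x*      = (0.453, -1.7265, 0.8205)
  lambda* = (-4.4786, 14.9316)
  f(x*)   = 28.1239

x* = (0.453, -1.7265, 0.8205), lambda* = (-4.4786, 14.9316)


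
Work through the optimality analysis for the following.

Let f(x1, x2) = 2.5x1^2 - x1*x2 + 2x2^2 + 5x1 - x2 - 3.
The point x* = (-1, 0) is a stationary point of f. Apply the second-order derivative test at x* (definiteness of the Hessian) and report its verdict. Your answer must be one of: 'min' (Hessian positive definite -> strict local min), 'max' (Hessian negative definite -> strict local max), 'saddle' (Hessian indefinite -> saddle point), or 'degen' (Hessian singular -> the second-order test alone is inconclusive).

Compute the Hessian H = grad^2 f:
  H = [[5, -1], [-1, 4]]
Verify stationarity: grad f(x*) = H x* + g = (0, 0).
Eigenvalues of H: 3.382, 5.618.
Both eigenvalues > 0, so H is positive definite -> x* is a strict local min.

min


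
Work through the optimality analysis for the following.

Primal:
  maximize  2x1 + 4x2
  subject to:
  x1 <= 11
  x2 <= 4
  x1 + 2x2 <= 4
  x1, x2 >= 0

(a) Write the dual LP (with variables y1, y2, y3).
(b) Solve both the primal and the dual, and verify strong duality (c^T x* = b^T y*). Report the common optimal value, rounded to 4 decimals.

The standard primal-dual pair for 'max c^T x s.t. A x <= b, x >= 0' is:
  Dual:  min b^T y  s.t.  A^T y >= c,  y >= 0.

So the dual LP is:
  minimize  11y1 + 4y2 + 4y3
  subject to:
    y1 + y3 >= 2
    y2 + 2y3 >= 4
    y1, y2, y3 >= 0

Solving the primal: x* = (4, 0).
  primal value c^T x* = 8.
Solving the dual: y* = (0, 0, 2).
  dual value b^T y* = 8.
Strong duality: c^T x* = b^T y*. Confirmed.

8


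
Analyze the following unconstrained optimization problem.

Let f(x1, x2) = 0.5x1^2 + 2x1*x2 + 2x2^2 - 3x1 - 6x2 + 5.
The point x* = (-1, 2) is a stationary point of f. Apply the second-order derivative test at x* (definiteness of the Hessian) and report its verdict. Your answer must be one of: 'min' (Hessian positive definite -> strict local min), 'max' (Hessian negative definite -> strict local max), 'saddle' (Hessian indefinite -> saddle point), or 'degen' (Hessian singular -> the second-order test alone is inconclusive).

Compute the Hessian H = grad^2 f:
  H = [[1, 2], [2, 4]]
Verify stationarity: grad f(x*) = H x* + g = (0, 0).
Eigenvalues of H: 0, 5.
H has a zero eigenvalue (singular; positive semidefinite but not definite), so H is neither positive definite, negative definite, nor indefinite. The second-order test alone is inconclusive -> degen.
(Indeed, f is constant along the null direction of H through x*, so x* is not a strict local extremum.)

degen


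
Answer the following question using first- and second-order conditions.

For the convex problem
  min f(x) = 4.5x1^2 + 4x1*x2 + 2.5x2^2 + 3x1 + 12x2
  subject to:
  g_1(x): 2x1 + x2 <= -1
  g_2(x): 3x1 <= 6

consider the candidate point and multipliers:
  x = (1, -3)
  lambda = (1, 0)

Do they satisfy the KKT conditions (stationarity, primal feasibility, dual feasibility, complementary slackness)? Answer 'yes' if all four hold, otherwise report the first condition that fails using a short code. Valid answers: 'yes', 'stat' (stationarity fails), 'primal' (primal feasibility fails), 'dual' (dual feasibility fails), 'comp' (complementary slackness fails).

Gradient of f: grad f(x) = Q x + c = (0, 1)
Constraint values g_i(x) = a_i^T x - b_i:
  g_1((1, -3)) = 0
  g_2((1, -3)) = -3
Stationarity residual: grad f(x) + sum_i lambda_i a_i = (2, 2)
  -> stationarity FAILS
Primal feasibility (all g_i <= 0): OK
Dual feasibility (all lambda_i >= 0): OK
Complementary slackness (lambda_i * g_i(x) = 0 for all i): OK

Verdict: the first failing condition is stationarity -> stat.

stat


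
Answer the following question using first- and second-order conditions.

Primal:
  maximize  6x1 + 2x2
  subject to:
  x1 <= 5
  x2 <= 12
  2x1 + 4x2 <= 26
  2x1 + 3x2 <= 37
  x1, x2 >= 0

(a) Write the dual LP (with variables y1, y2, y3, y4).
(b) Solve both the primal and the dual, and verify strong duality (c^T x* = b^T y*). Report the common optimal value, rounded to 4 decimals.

The standard primal-dual pair for 'max c^T x s.t. A x <= b, x >= 0' is:
  Dual:  min b^T y  s.t.  A^T y >= c,  y >= 0.

So the dual LP is:
  minimize  5y1 + 12y2 + 26y3 + 37y4
  subject to:
    y1 + 2y3 + 2y4 >= 6
    y2 + 4y3 + 3y4 >= 2
    y1, y2, y3, y4 >= 0

Solving the primal: x* = (5, 4).
  primal value c^T x* = 38.
Solving the dual: y* = (5, 0, 0.5, 0).
  dual value b^T y* = 38.
Strong duality: c^T x* = b^T y*. Confirmed.

38


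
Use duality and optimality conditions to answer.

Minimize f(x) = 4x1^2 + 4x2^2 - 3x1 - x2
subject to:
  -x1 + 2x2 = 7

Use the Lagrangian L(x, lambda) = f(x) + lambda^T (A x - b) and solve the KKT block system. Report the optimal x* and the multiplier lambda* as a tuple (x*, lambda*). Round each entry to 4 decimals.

Form the Lagrangian:
  L(x, lambda) = (1/2) x^T Q x + c^T x + lambda^T (A x - b)
Stationarity (grad_x L = 0): Q x + c + A^T lambda = 0.
Primal feasibility: A x = b.

This gives the KKT block system:
  [ Q   A^T ] [ x     ]   [-c ]
  [ A    0  ] [ lambda ] = [ b ]

Solving the linear system:
  x*      = (-1.05, 2.975)
  lambda* = (-11.4)
  f(x*)   = 39.9875

x* = (-1.05, 2.975), lambda* = (-11.4)


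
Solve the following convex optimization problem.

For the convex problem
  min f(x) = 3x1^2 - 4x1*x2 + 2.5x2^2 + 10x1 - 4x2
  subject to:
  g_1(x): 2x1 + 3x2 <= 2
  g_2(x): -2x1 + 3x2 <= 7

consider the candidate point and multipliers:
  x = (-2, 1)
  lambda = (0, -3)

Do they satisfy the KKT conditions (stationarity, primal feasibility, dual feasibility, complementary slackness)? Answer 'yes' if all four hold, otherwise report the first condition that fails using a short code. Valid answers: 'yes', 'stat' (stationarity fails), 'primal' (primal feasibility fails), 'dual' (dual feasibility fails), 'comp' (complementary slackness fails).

Gradient of f: grad f(x) = Q x + c = (-6, 9)
Constraint values g_i(x) = a_i^T x - b_i:
  g_1((-2, 1)) = -3
  g_2((-2, 1)) = 0
Stationarity residual: grad f(x) + sum_i lambda_i a_i = (0, 0)
  -> stationarity OK
Primal feasibility (all g_i <= 0): OK
Dual feasibility (all lambda_i >= 0): FAILS
Complementary slackness (lambda_i * g_i(x) = 0 for all i): OK

Verdict: the first failing condition is dual_feasibility -> dual.

dual


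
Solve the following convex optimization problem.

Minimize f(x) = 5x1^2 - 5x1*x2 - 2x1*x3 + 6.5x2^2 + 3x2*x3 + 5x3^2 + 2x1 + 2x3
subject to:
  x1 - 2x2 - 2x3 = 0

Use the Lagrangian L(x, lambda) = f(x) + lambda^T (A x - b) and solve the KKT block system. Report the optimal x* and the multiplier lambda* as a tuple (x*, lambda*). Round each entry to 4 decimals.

Form the Lagrangian:
  L(x, lambda) = (1/2) x^T Q x + c^T x + lambda^T (A x - b)
Stationarity (grad_x L = 0): Q x + c + A^T lambda = 0.
Primal feasibility: A x = b.

This gives the KKT block system:
  [ Q   A^T ] [ x     ]   [-c ]
  [ A    0  ] [ lambda ] = [ b ]

Solving the linear system:
  x*      = (-0.2789, 0.011, -0.1505)
  lambda* = (0.5431)
  f(x*)   = -0.4294

x* = (-0.2789, 0.011, -0.1505), lambda* = (0.5431)


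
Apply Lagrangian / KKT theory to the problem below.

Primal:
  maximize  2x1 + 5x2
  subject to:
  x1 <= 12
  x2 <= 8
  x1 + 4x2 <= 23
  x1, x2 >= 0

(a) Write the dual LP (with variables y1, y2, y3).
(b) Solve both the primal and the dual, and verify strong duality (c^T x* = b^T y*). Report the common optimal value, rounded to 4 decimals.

The standard primal-dual pair for 'max c^T x s.t. A x <= b, x >= 0' is:
  Dual:  min b^T y  s.t.  A^T y >= c,  y >= 0.

So the dual LP is:
  minimize  12y1 + 8y2 + 23y3
  subject to:
    y1 + y3 >= 2
    y2 + 4y3 >= 5
    y1, y2, y3 >= 0

Solving the primal: x* = (12, 2.75).
  primal value c^T x* = 37.75.
Solving the dual: y* = (0.75, 0, 1.25).
  dual value b^T y* = 37.75.
Strong duality: c^T x* = b^T y*. Confirmed.

37.75


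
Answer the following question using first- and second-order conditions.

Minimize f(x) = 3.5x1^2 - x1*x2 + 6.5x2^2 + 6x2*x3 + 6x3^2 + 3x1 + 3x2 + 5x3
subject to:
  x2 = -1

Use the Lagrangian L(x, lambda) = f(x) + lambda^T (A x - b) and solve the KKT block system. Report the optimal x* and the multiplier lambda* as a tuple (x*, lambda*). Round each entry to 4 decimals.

Form the Lagrangian:
  L(x, lambda) = (1/2) x^T Q x + c^T x + lambda^T (A x - b)
Stationarity (grad_x L = 0): Q x + c + A^T lambda = 0.
Primal feasibility: A x = b.

This gives the KKT block system:
  [ Q   A^T ] [ x     ]   [-c ]
  [ A    0  ] [ lambda ] = [ b ]

Solving the linear system:
  x*      = (-0.5714, -1, 0.0833)
  lambda* = (8.9286)
  f(x*)   = 2.3155

x* = (-0.5714, -1, 0.0833), lambda* = (8.9286)


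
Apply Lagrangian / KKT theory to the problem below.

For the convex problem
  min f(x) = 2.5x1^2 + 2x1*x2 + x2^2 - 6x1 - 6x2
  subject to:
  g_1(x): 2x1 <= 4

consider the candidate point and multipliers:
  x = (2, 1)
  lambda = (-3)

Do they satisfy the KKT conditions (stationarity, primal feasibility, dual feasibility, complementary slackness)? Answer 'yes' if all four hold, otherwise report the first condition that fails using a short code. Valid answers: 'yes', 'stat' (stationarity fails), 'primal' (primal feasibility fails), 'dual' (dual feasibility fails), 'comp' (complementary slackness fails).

Gradient of f: grad f(x) = Q x + c = (6, 0)
Constraint values g_i(x) = a_i^T x - b_i:
  g_1((2, 1)) = 0
Stationarity residual: grad f(x) + sum_i lambda_i a_i = (0, 0)
  -> stationarity OK
Primal feasibility (all g_i <= 0): OK
Dual feasibility (all lambda_i >= 0): FAILS
Complementary slackness (lambda_i * g_i(x) = 0 for all i): OK

Verdict: the first failing condition is dual_feasibility -> dual.

dual


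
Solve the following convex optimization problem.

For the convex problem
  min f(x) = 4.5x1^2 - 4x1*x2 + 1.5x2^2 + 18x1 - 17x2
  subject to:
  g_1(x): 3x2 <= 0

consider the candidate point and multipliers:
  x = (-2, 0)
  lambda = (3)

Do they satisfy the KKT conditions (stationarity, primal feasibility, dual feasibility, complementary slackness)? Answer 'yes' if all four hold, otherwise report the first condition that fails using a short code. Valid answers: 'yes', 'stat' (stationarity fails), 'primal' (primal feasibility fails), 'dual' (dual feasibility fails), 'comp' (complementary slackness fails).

Gradient of f: grad f(x) = Q x + c = (0, -9)
Constraint values g_i(x) = a_i^T x - b_i:
  g_1((-2, 0)) = 0
Stationarity residual: grad f(x) + sum_i lambda_i a_i = (0, 0)
  -> stationarity OK
Primal feasibility (all g_i <= 0): OK
Dual feasibility (all lambda_i >= 0): OK
Complementary slackness (lambda_i * g_i(x) = 0 for all i): OK

Verdict: yes, KKT holds.

yes


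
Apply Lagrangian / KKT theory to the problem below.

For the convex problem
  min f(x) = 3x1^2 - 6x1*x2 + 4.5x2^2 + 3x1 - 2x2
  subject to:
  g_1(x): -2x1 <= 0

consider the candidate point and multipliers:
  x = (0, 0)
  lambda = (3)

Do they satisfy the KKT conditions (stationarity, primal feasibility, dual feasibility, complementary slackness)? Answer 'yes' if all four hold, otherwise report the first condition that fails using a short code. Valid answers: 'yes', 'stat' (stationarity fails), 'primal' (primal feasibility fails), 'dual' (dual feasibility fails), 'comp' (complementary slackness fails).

Gradient of f: grad f(x) = Q x + c = (3, -2)
Constraint values g_i(x) = a_i^T x - b_i:
  g_1((0, 0)) = 0
Stationarity residual: grad f(x) + sum_i lambda_i a_i = (-3, -2)
  -> stationarity FAILS
Primal feasibility (all g_i <= 0): OK
Dual feasibility (all lambda_i >= 0): OK
Complementary slackness (lambda_i * g_i(x) = 0 for all i): OK

Verdict: the first failing condition is stationarity -> stat.

stat


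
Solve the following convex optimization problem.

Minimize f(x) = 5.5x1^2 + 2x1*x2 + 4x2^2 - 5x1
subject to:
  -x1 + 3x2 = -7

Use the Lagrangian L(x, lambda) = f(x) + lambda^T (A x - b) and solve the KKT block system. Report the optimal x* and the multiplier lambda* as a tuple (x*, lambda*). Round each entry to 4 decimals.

Form the Lagrangian:
  L(x, lambda) = (1/2) x^T Q x + c^T x + lambda^T (A x - b)
Stationarity (grad_x L = 0): Q x + c + A^T lambda = 0.
Primal feasibility: A x = b.

This gives the KKT block system:
  [ Q   A^T ] [ x     ]   [-c ]
  [ A    0  ] [ lambda ] = [ b ]

Solving the linear system:
  x*      = (1.2017, -1.9328)
  lambda* = (4.3529)
  f(x*)   = 12.2311

x* = (1.2017, -1.9328), lambda* = (4.3529)


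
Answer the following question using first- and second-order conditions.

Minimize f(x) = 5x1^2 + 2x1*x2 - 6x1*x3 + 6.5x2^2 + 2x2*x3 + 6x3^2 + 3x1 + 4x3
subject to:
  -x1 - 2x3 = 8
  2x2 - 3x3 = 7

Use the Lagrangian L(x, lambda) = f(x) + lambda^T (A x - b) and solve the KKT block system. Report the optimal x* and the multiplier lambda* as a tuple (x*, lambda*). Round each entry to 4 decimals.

Form the Lagrangian:
  L(x, lambda) = (1/2) x^T Q x + c^T x + lambda^T (A x - b)
Stationarity (grad_x L = 0): Q x + c + A^T lambda = 0.
Primal feasibility: A x = b.

This gives the KKT block system:
  [ Q   A^T ] [ x     ]   [-c ]
  [ A    0  ] [ lambda ] = [ b ]

Solving the linear system:
  x*      = (-3.0982, -0.1763, -2.4509)
  lambda* = (-13.6297, 6.6952)
  f(x*)   = 21.5365

x* = (-3.0982, -0.1763, -2.4509), lambda* = (-13.6297, 6.6952)


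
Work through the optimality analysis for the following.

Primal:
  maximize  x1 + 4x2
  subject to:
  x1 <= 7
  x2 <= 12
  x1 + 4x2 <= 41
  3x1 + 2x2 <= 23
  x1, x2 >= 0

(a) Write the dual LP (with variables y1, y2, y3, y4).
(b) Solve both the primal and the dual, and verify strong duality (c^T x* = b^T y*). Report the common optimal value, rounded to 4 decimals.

The standard primal-dual pair for 'max c^T x s.t. A x <= b, x >= 0' is:
  Dual:  min b^T y  s.t.  A^T y >= c,  y >= 0.

So the dual LP is:
  minimize  7y1 + 12y2 + 41y3 + 23y4
  subject to:
    y1 + y3 + 3y4 >= 1
    y2 + 4y3 + 2y4 >= 4
    y1, y2, y3, y4 >= 0

Solving the primal: x* = (1, 10).
  primal value c^T x* = 41.
Solving the dual: y* = (0, 0, 1, 0).
  dual value b^T y* = 41.
Strong duality: c^T x* = b^T y*. Confirmed.

41


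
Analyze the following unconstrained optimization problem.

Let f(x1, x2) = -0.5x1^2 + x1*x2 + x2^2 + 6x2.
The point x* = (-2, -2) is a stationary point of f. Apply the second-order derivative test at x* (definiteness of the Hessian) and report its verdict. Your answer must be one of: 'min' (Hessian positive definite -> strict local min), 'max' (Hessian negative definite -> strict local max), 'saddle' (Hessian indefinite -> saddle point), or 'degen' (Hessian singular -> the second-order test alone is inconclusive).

Compute the Hessian H = grad^2 f:
  H = [[-1, 1], [1, 2]]
Verify stationarity: grad f(x*) = H x* + g = (0, 0).
Eigenvalues of H: -1.3028, 2.3028.
Eigenvalues have mixed signs, so H is indefinite -> x* is a saddle point.

saddle


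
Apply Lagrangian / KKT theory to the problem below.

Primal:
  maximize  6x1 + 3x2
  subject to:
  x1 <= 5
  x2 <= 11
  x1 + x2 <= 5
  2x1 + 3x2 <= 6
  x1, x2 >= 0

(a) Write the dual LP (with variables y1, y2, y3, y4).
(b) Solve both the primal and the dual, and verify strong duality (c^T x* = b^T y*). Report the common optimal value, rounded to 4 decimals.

The standard primal-dual pair for 'max c^T x s.t. A x <= b, x >= 0' is:
  Dual:  min b^T y  s.t.  A^T y >= c,  y >= 0.

So the dual LP is:
  minimize  5y1 + 11y2 + 5y3 + 6y4
  subject to:
    y1 + y3 + 2y4 >= 6
    y2 + y3 + 3y4 >= 3
    y1, y2, y3, y4 >= 0

Solving the primal: x* = (3, 0).
  primal value c^T x* = 18.
Solving the dual: y* = (0, 0, 0, 3).
  dual value b^T y* = 18.
Strong duality: c^T x* = b^T y*. Confirmed.

18


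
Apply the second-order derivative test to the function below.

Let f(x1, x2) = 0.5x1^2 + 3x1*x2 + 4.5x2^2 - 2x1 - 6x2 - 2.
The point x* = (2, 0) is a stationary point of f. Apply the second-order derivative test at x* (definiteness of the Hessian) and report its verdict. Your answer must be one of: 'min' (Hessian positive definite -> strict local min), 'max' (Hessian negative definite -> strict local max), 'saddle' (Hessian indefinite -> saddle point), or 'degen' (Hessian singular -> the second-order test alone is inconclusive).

Compute the Hessian H = grad^2 f:
  H = [[1, 3], [3, 9]]
Verify stationarity: grad f(x*) = H x* + g = (0, 0).
Eigenvalues of H: 0, 10.
H has a zero eigenvalue (singular; positive semidefinite but not definite), so H is neither positive definite, negative definite, nor indefinite. The second-order test alone is inconclusive -> degen.
(Indeed, f is constant along the null direction of H through x*, so x* is not a strict local extremum.)

degen


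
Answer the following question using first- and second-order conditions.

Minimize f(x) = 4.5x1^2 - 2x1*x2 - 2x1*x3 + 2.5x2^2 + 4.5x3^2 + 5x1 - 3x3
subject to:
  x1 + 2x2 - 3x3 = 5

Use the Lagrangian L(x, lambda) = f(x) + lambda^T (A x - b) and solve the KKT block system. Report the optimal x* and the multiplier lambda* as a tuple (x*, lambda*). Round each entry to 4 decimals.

Form the Lagrangian:
  L(x, lambda) = (1/2) x^T Q x + c^T x + lambda^T (A x - b)
Stationarity (grad_x L = 0): Q x + c + A^T lambda = 0.
Primal feasibility: A x = b.

This gives the KKT block system:
  [ Q   A^T ] [ x     ]   [-c ]
  [ A    0  ] [ lambda ] = [ b ]

Solving the linear system:
  x*      = (-0.0656, 1.3236, -0.8061)
  lambda* = (-3.3746)
  f(x*)   = 9.4818

x* = (-0.0656, 1.3236, -0.8061), lambda* = (-3.3746)


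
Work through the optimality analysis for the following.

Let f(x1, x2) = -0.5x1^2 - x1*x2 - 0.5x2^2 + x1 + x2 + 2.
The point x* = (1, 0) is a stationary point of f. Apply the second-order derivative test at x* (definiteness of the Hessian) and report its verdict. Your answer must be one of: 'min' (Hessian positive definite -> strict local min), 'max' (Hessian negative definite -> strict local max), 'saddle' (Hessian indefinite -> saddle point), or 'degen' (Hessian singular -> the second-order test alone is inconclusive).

Compute the Hessian H = grad^2 f:
  H = [[-1, -1], [-1, -1]]
Verify stationarity: grad f(x*) = H x* + g = (0, 0).
Eigenvalues of H: -2, 0.
H has a zero eigenvalue (singular; negative semidefinite but not definite), so H is neither positive definite, negative definite, nor indefinite. The second-order test alone is inconclusive -> degen.
(Indeed, f is constant along the null direction of H through x*, so x* is not a strict local extremum.)

degen


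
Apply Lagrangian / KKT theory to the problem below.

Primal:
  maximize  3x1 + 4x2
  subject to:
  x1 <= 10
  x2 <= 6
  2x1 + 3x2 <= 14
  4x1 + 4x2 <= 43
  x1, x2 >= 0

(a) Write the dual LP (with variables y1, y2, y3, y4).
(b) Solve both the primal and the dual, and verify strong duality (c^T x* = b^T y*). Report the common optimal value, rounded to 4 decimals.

The standard primal-dual pair for 'max c^T x s.t. A x <= b, x >= 0' is:
  Dual:  min b^T y  s.t.  A^T y >= c,  y >= 0.

So the dual LP is:
  minimize  10y1 + 6y2 + 14y3 + 43y4
  subject to:
    y1 + 2y3 + 4y4 >= 3
    y2 + 3y3 + 4y4 >= 4
    y1, y2, y3, y4 >= 0

Solving the primal: x* = (7, 0).
  primal value c^T x* = 21.
Solving the dual: y* = (0, 0, 1.5, 0).
  dual value b^T y* = 21.
Strong duality: c^T x* = b^T y*. Confirmed.

21


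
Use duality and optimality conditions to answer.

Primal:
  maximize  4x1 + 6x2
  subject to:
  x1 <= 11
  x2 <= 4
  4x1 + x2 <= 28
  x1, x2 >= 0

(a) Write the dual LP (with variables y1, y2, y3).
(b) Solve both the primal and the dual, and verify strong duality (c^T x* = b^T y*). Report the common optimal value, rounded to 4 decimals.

The standard primal-dual pair for 'max c^T x s.t. A x <= b, x >= 0' is:
  Dual:  min b^T y  s.t.  A^T y >= c,  y >= 0.

So the dual LP is:
  minimize  11y1 + 4y2 + 28y3
  subject to:
    y1 + 4y3 >= 4
    y2 + y3 >= 6
    y1, y2, y3 >= 0

Solving the primal: x* = (6, 4).
  primal value c^T x* = 48.
Solving the dual: y* = (0, 5, 1).
  dual value b^T y* = 48.
Strong duality: c^T x* = b^T y*. Confirmed.

48


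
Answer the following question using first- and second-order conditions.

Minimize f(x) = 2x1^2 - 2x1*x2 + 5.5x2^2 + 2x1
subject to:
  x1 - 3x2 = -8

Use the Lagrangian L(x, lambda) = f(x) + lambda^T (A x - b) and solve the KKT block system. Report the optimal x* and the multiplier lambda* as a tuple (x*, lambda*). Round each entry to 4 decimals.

Form the Lagrangian:
  L(x, lambda) = (1/2) x^T Q x + c^T x + lambda^T (A x - b)
Stationarity (grad_x L = 0): Q x + c + A^T lambda = 0.
Primal feasibility: A x = b.

This gives the KKT block system:
  [ Q   A^T ] [ x     ]   [-c ]
  [ A    0  ] [ lambda ] = [ b ]

Solving the linear system:
  x*      = (-1.6571, 2.1143)
  lambda* = (8.8571)
  f(x*)   = 33.7714

x* = (-1.6571, 2.1143), lambda* = (8.8571)


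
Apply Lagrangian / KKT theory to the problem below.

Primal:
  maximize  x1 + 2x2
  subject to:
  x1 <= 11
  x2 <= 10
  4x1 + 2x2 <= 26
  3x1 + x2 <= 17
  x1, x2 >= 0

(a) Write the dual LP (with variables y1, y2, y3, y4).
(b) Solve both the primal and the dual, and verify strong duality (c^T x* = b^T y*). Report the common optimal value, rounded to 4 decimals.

The standard primal-dual pair for 'max c^T x s.t. A x <= b, x >= 0' is:
  Dual:  min b^T y  s.t.  A^T y >= c,  y >= 0.

So the dual LP is:
  minimize  11y1 + 10y2 + 26y3 + 17y4
  subject to:
    y1 + 4y3 + 3y4 >= 1
    y2 + 2y3 + y4 >= 2
    y1, y2, y3, y4 >= 0

Solving the primal: x* = (1.5, 10).
  primal value c^T x* = 21.5.
Solving the dual: y* = (0, 1.5, 0.25, 0).
  dual value b^T y* = 21.5.
Strong duality: c^T x* = b^T y*. Confirmed.

21.5


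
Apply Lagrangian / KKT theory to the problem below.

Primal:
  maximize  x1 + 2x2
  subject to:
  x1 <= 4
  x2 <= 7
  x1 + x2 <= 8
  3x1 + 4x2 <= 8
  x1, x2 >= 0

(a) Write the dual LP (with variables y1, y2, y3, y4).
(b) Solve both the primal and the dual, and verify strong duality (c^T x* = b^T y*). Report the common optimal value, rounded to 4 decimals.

The standard primal-dual pair for 'max c^T x s.t. A x <= b, x >= 0' is:
  Dual:  min b^T y  s.t.  A^T y >= c,  y >= 0.

So the dual LP is:
  minimize  4y1 + 7y2 + 8y3 + 8y4
  subject to:
    y1 + y3 + 3y4 >= 1
    y2 + y3 + 4y4 >= 2
    y1, y2, y3, y4 >= 0

Solving the primal: x* = (0, 2).
  primal value c^T x* = 4.
Solving the dual: y* = (0, 0, 0, 0.5).
  dual value b^T y* = 4.
Strong duality: c^T x* = b^T y*. Confirmed.

4


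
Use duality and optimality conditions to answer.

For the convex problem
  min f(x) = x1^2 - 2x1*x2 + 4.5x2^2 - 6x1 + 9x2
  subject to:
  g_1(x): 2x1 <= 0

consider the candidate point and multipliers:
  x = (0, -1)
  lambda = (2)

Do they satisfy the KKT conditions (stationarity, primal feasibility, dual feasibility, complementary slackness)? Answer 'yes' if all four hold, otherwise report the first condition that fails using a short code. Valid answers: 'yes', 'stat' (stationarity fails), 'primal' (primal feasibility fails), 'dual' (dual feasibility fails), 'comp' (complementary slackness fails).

Gradient of f: grad f(x) = Q x + c = (-4, 0)
Constraint values g_i(x) = a_i^T x - b_i:
  g_1((0, -1)) = 0
Stationarity residual: grad f(x) + sum_i lambda_i a_i = (0, 0)
  -> stationarity OK
Primal feasibility (all g_i <= 0): OK
Dual feasibility (all lambda_i >= 0): OK
Complementary slackness (lambda_i * g_i(x) = 0 for all i): OK

Verdict: yes, KKT holds.

yes


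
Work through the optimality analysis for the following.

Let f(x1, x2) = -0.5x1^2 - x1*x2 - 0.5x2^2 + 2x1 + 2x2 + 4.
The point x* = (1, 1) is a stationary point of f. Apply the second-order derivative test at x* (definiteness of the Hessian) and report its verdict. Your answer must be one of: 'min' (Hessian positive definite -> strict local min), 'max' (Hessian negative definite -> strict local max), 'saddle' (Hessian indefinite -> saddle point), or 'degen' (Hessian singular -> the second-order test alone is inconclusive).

Compute the Hessian H = grad^2 f:
  H = [[-1, -1], [-1, -1]]
Verify stationarity: grad f(x*) = H x* + g = (0, 0).
Eigenvalues of H: -2, 0.
H has a zero eigenvalue (singular; negative semidefinite but not definite), so H is neither positive definite, negative definite, nor indefinite. The second-order test alone is inconclusive -> degen.
(Indeed, f is constant along the null direction of H through x*, so x* is not a strict local extremum.)

degen
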